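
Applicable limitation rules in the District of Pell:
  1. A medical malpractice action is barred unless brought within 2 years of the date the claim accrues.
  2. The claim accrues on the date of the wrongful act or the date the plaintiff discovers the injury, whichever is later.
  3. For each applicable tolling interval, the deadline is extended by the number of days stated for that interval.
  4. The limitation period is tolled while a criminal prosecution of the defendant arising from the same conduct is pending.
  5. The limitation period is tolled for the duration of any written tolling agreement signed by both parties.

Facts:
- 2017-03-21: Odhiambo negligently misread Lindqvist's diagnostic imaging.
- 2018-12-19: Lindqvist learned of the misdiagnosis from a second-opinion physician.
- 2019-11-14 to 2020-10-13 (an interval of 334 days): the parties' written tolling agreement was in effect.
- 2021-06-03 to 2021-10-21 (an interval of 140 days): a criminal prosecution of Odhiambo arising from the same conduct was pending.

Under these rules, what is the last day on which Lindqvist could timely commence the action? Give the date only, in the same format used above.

The claim accrued on 2018-12-19 — the later of the 2017-03-21 act and the 2018-12-19 discovery.
2 years from 2018-12-19 is 2020-12-19.
Because the written tolling agreement ran from 2019-11-14 to 2020-10-13, the deadline is extended by 334 days to 2021-11-18.
The period was tolled for 140 days by the pending criminal prosecution (2021-06-03 to 2021-10-21), pushing the deadline to 2022-04-07.

2022-04-07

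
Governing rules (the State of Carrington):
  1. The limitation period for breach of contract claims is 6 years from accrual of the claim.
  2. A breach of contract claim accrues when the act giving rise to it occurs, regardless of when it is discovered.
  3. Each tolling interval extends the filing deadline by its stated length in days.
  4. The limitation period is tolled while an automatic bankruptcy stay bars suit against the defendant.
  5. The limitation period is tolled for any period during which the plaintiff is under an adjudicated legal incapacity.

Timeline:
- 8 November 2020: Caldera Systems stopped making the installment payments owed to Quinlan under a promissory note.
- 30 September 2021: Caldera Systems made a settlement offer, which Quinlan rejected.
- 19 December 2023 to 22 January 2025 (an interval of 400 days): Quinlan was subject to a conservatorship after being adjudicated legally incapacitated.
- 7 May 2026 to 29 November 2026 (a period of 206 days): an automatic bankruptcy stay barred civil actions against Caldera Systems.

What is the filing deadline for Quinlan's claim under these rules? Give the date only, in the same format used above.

6 July 2028

The limitation period began to run on 8 November 2020.
6 years from 8 November 2020 is 8 November 2026.
Because the plaintiff's legal incapacity ran from 19 December 2023 to 22 January 2025, the deadline is extended by 400 days to 13 December 2027.
The period was tolled for 206 days by the automatic bankruptcy stay (7 May 2026 to 29 November 2026), pushing the deadline to 6 July 2028.
Nothing else in the chronology tolls or restarts the period.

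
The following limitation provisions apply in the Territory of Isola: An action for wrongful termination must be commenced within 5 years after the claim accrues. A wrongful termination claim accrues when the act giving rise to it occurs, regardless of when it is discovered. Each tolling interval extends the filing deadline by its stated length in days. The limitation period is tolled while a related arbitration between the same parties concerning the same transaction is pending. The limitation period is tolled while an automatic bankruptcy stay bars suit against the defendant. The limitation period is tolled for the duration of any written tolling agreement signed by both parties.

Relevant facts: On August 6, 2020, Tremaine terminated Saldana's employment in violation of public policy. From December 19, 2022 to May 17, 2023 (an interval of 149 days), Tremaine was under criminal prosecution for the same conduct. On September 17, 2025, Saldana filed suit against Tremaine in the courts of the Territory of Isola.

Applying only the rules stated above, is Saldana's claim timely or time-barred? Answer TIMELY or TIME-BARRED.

TIME-BARRED

The limitation period began to run on August 6, 2020.
5 years from August 6, 2020 is August 6, 2025.
Although a criminal prosecution ran from December 19, 2022 to May 17, 2023, the stated rules do not make that a tolling event, so it is disregarded.
The September 17, 2025 filing falls after the August 6, 2025 deadline; the claim is time-barred.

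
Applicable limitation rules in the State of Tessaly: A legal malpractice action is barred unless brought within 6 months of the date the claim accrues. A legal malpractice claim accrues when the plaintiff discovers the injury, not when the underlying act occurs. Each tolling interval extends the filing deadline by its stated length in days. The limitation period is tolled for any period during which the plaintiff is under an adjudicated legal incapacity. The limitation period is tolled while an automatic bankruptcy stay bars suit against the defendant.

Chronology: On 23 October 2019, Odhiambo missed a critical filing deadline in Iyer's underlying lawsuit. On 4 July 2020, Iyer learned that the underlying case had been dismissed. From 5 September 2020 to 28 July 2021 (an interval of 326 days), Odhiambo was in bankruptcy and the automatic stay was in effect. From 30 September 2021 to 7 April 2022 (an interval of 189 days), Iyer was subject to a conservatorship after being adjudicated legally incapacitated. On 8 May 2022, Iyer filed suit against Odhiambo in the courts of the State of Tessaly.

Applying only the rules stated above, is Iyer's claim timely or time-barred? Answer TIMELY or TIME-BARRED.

Under the discovery rule, the claim accrued on 4 July 2020, when Iyer discovered the injury — not on the 23 October 2019 date of the underlying act.
The untolled deadline — 6 months after 4 July 2020 — is 4 January 2021.
Because the automatic bankruptcy stay ran from 5 September 2020 to 28 July 2021, the deadline is extended by 326 days to 26 November 2021.
The period was tolled for 189 days by the plaintiff's legal incapacity (30 September 2021 to 7 April 2022), pushing the deadline to 3 June 2022.
The 8 May 2022 filing precedes the 3 June 2022 deadline; the claim is timely.

TIMELY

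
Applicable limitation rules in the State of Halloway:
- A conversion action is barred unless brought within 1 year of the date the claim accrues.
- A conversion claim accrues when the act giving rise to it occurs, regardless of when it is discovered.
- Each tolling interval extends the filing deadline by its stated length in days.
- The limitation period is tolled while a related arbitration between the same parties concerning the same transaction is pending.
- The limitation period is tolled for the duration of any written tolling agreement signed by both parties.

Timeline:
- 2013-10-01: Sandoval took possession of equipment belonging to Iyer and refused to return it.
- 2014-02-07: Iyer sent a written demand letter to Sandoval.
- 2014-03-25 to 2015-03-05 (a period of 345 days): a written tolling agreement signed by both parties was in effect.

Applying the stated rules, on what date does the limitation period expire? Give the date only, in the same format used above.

2015-09-11

The claim accrued on 2013-10-01, the date of the act.
1 year from 2013-10-01 is 2014-10-01.
The period was tolled for 345 days by the written tolling agreement (2014-03-25 to 2015-03-05), pushing the deadline to 2015-09-11.
None of the other events listed affects the running of the period under the stated rules.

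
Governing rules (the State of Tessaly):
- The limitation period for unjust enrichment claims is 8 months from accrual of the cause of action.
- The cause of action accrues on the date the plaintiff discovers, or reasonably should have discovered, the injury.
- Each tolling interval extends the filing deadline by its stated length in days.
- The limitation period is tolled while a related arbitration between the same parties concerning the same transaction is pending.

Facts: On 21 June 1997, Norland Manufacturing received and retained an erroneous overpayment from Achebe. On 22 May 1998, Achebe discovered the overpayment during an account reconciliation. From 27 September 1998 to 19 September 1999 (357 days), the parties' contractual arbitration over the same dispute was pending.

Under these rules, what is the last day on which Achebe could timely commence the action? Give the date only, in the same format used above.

The claim did not accrue until Achebe discovered the injury on 22 May 1998; the 21 June 1997 act date does not start the clock under the stated rule.
8 months from 22 May 1998 is 22 January 1999.
The period was tolled for 357 days by the pending related arbitration (27 September 1998 to 19 September 1999), pushing the deadline to 14 January 2000.

14 January 2000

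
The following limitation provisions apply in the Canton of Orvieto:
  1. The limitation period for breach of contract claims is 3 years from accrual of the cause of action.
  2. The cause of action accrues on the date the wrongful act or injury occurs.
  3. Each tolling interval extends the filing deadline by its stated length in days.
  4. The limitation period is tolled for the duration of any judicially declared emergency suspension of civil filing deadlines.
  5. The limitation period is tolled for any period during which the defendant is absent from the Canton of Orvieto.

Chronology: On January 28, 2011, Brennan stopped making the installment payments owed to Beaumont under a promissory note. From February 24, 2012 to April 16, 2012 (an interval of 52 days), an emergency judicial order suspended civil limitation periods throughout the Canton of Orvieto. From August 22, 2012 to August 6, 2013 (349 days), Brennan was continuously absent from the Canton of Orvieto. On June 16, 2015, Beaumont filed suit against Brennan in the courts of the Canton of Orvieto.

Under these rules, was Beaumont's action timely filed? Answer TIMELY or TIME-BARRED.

The cause of action accrued on January 28, 2011, the date of the act.
3 years from January 28, 2011 is January 28, 2014.
The emergency suspension of filing deadlines from February 24, 2012 to April 16, 2012 tolled the period for 52 days, extending the deadline to March 21, 2014.
The period was tolled for 349 days by the defendant's absence from the jurisdiction (August 22, 2012 to August 6, 2013), pushing the deadline to March 5, 2015.
The June 16, 2015 filing falls after the March 5, 2015 deadline; the claim is time-barred.

TIME-BARRED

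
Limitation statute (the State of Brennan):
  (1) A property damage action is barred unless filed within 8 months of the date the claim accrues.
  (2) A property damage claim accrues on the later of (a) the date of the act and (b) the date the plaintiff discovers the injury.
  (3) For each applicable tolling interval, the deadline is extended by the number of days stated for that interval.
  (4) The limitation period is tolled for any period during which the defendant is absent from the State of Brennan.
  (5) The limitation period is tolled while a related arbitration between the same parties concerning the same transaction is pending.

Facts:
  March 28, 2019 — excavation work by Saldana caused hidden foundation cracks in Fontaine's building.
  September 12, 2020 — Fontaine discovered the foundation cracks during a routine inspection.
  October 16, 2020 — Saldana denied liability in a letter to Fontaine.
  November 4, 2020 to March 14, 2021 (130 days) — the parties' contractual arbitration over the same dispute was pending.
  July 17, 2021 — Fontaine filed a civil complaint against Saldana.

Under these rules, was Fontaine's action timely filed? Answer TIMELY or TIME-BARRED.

TIMELY

Because discovery on September 12, 2020 post-dates the March 28, 2019 act, accrual under the later-of rule falls on September 12, 2020.
8 months from September 12, 2020 is May 12, 2021.
Because the pending related arbitration ran from November 4, 2020 to March 14, 2021, the deadline is extended by 130 days to September 19, 2021.
The other events in the timeline have no effect on the limitation period under the stated rules.
The July 17, 2021 filing precedes the September 19, 2021 deadline; the claim is timely.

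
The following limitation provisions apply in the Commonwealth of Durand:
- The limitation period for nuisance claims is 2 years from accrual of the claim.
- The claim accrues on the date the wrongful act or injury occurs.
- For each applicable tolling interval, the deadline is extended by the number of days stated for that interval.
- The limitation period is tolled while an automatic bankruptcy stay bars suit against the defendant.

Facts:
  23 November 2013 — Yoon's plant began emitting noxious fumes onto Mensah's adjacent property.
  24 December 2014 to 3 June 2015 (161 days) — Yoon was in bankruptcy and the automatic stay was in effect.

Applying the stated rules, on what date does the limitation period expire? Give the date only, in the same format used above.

The claim accrued on 23 November 2013, the date of the act.
Adding the 2 years base period to 23 November 2013 gives a deadline of 23 November 2015, before any tolling.
Because the automatic bankruptcy stay ran from 24 December 2014 to 3 June 2015, the deadline is extended by 161 days to 2 May 2016.

2 May 2016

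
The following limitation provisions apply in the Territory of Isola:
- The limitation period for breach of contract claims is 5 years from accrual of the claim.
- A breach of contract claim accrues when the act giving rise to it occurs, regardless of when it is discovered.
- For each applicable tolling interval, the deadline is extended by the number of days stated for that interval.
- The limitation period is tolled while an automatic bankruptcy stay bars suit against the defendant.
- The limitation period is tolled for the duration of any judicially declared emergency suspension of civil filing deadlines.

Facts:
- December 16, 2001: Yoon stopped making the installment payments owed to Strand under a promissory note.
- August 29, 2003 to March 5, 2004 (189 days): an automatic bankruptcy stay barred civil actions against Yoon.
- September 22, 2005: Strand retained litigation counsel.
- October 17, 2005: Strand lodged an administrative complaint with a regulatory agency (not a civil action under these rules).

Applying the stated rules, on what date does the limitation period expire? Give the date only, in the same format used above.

The claim accrued on December 16, 2001, the date of the act.
The untolled deadline — 5 years after December 16, 2001 — is December 16, 2006.
The automatic bankruptcy stay from August 29, 2003 to March 5, 2004 tolled the period for 189 days, extending the deadline to June 23, 2007.
None of the other events listed affects the running of the period under the stated rules.

June 23, 2007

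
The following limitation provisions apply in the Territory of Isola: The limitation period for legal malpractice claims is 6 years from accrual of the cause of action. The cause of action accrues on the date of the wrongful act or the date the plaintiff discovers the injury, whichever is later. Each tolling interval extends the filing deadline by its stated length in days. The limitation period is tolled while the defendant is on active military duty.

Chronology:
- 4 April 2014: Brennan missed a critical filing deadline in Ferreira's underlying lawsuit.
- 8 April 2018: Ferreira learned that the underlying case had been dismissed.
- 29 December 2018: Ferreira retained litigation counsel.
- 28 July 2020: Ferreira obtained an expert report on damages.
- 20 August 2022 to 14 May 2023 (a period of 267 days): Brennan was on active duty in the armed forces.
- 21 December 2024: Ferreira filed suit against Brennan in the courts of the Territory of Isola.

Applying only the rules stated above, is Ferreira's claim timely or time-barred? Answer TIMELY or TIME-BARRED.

TIMELY

Taking the later of the act (4 April 2014) and discovery (8 April 2018), the claim accrued on 8 April 2018.
The untolled deadline — 6 years after 8 April 2018 — is 8 April 2024.
The defendant's active military service from 20 August 2022 to 14 May 2023 tolled the period for 267 days, extending the deadline to 31 December 2024.
Nothing else in the chronology tolls or restarts the period.
The 21 December 2024 filing precedes the 31 December 2024 deadline; the claim is timely.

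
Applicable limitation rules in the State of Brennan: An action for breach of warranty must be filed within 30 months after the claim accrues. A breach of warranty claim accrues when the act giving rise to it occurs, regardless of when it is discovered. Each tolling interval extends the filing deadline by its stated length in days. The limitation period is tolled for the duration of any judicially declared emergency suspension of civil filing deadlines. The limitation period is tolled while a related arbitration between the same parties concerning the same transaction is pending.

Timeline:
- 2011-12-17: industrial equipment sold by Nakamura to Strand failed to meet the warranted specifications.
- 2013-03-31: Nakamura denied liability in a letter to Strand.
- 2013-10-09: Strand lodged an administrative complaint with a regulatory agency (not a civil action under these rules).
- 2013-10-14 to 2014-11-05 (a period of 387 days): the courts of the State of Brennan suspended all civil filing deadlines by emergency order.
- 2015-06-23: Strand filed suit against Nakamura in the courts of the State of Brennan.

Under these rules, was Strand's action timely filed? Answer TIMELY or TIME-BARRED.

The limitation period began to run on 2011-12-17.
Adding the 30 months base period to 2011-12-17 gives a deadline of 2014-06-17, before any tolling.
Because the emergency suspension of filing deadlines ran from 2013-10-14 to 2014-11-05, the deadline is extended by 387 days to 2015-07-09.
None of the other events listed affects the running of the period under the stated rules.
Strand filed on 2015-06-23, before the 2015-07-09 deadline, so the action is timely.

TIMELY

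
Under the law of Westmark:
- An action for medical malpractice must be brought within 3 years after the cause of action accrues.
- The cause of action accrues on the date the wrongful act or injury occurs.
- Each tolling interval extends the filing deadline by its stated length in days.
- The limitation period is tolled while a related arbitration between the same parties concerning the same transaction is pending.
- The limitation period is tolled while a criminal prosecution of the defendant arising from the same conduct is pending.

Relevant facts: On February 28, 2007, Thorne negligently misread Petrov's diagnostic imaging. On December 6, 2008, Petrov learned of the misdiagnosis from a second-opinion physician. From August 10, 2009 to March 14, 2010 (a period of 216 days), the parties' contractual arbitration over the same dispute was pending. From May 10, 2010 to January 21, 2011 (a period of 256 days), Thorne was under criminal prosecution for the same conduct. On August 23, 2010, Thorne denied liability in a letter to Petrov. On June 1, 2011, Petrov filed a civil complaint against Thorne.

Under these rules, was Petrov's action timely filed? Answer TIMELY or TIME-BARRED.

TIMELY

Because the rule ties accrual to occurrence, the claim accrued on February 28, 2007, not on the December 6, 2008 discovery date.
Adding the 3 years base period to February 28, 2007 gives a deadline of February 28, 2010, before any tolling.
Because the pending related arbitration ran from August 10, 2009 to March 14, 2010, the deadline is extended by 216 days to October 2, 2010.
The pending criminal prosecution from May 10, 2010 to January 21, 2011 tolled the period for 256 days, extending the deadline to June 15, 2011.
Nothing else in the chronology tolls or restarts the period.
Petrov filed on June 1, 2011, before the June 15, 2011 deadline, so the action is timely.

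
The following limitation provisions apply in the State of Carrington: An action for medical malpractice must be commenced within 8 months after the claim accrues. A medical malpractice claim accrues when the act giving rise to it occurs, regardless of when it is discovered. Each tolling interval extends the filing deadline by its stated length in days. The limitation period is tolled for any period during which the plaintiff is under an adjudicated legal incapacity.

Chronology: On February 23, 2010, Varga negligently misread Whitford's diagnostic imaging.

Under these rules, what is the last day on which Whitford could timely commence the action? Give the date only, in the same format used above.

The limitation period began to run on February 23, 2010.
The untolled deadline — 8 months after February 23, 2010 — is October 23, 2010.

October 23, 2010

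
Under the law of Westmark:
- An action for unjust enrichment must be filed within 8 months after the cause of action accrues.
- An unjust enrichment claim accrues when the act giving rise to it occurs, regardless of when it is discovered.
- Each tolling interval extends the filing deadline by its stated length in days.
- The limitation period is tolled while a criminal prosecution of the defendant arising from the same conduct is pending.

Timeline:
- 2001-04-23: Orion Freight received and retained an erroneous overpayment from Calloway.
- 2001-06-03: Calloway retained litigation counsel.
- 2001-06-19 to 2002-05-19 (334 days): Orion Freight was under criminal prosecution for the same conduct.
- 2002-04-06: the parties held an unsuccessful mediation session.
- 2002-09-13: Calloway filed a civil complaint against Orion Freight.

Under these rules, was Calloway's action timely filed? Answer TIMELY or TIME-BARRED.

TIMELY

The cause of action accrued on 2001-04-23, the date of the act.
Adding the 8 months base period to 2001-04-23 gives a deadline of 2001-12-23, before any tolling.
The period was tolled for 334 days by the pending criminal prosecution (2001-06-19 to 2002-05-19), pushing the deadline to 2002-11-22.
The other events in the timeline have no effect on the limitation period under the stated rules.
The 2002-09-13 filing precedes the 2002-11-22 deadline; the claim is timely.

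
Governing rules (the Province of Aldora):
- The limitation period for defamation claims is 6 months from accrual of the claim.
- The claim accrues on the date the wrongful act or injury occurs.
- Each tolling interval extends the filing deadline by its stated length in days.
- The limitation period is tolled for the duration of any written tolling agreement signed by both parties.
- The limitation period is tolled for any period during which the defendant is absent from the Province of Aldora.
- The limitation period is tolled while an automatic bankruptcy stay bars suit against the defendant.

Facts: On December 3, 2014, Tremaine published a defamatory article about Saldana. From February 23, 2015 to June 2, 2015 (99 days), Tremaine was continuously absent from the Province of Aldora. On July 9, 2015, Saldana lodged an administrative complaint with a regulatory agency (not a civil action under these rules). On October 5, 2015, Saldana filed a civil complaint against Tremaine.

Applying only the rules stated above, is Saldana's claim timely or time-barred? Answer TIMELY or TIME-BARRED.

The limitation period began to run on December 3, 2014.
6 months from December 3, 2014 is June 3, 2015.
The period was tolled for 99 days by the defendant's absence from the jurisdiction (February 23, 2015 to June 2, 2015), pushing the deadline to September 10, 2015.
None of the other events listed affects the running of the period under the stated rules.
Saldana filed on October 5, 2015, after the September 10, 2015 deadline, so the action is time-barred.

TIME-BARRED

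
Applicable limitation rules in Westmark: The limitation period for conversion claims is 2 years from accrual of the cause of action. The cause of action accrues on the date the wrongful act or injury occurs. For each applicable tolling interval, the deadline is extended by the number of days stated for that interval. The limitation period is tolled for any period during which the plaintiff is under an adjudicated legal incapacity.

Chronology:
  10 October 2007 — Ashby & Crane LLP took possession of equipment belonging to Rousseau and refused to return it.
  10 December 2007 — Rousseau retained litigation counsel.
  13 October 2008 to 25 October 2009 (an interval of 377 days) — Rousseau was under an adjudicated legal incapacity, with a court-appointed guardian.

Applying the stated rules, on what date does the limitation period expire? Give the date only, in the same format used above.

The limitation period began to run on 10 October 2007.
The untolled deadline — 2 years after 10 October 2007 — is 10 October 2009.
The plaintiff's legal incapacity from 13 October 2008 to 25 October 2009 tolled the period for 377 days, extending the deadline to 22 October 2010.
The other events in the timeline have no effect on the limitation period under the stated rules.

22 October 2010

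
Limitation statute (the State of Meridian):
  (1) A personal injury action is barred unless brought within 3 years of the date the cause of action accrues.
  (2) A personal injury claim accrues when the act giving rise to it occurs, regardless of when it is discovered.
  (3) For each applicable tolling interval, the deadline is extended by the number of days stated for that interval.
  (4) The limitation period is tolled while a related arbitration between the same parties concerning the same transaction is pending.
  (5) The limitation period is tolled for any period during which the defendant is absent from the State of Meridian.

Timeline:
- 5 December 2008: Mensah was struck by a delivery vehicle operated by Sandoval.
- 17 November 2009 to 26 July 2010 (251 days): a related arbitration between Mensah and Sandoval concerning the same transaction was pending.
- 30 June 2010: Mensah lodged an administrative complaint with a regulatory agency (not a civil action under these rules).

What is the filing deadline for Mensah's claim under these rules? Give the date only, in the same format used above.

12 August 2012

The limitation period began to run on 5 December 2008.
3 years from 5 December 2008 is 5 December 2011.
Because the pending related arbitration ran from 17 November 2009 to 26 July 2010, the deadline is extended by 251 days to 12 August 2012.
The other events in the timeline have no effect on the limitation period under the stated rules.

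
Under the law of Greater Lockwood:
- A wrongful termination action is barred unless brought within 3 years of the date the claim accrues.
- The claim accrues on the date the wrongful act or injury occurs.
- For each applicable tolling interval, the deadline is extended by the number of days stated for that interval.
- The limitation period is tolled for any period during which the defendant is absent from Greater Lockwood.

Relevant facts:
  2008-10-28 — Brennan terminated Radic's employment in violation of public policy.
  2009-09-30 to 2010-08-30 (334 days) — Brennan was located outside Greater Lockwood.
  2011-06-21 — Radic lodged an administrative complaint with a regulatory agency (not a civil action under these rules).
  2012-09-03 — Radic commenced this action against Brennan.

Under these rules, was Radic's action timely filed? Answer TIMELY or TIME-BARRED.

TIMELY

The limitation period began to run on 2008-10-28.
The untolled deadline — 3 years after 2008-10-28 — is 2011-10-28.
The period was tolled for 334 days by the defendant's absence from the jurisdiction (2009-09-30 to 2010-08-30), pushing the deadline to 2012-09-26.
None of the other events listed affects the running of the period under the stated rules.
Filing on 2012-09-03 beat the 2012-09-26 deadline — the action is timely.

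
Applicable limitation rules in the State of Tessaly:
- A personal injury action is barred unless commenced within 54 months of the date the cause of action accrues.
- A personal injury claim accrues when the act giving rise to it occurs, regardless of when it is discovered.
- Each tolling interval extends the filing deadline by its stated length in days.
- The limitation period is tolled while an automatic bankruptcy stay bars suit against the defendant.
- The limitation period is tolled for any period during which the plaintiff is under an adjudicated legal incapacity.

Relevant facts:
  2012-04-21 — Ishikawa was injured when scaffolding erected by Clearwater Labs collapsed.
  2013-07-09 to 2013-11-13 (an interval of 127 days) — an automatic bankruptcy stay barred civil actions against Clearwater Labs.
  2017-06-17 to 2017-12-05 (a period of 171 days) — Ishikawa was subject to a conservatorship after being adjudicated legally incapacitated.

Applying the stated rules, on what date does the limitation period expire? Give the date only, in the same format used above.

The cause of action accrued on 2012-04-21, the date of the act.
The untolled deadline — 54 months after 2012-04-21 — is 2016-10-21.
The period was tolled for 127 days by the automatic bankruptcy stay (2013-07-09 to 2013-11-13), pushing the deadline to 2017-02-25.
The plaintiff's legal incapacity starting 2017-06-17 came too late — the period had run on 2017-02-25 — and so does not extend the deadline.

2017-02-25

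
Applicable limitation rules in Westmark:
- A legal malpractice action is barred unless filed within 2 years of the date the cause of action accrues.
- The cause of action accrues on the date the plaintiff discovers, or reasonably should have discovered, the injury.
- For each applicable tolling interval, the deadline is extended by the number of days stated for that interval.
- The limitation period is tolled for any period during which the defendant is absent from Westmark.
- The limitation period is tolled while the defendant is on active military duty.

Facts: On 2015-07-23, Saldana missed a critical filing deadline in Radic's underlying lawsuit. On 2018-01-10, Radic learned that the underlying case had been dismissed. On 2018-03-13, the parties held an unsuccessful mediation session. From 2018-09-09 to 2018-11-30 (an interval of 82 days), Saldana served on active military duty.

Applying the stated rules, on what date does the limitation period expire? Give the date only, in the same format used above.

The claim did not accrue until Radic discovered the injury on 2018-01-10; the 2015-07-23 act date does not start the clock under the stated rule.
Adding the 2 years base period to 2018-01-10 gives a deadline of 2020-01-10, before any tolling.
The defendant's active military service from 2018-09-09 to 2018-11-30 tolled the period for 82 days, extending the deadline to 2020-04-01.
None of the other events listed affects the running of the period under the stated rules.

2020-04-01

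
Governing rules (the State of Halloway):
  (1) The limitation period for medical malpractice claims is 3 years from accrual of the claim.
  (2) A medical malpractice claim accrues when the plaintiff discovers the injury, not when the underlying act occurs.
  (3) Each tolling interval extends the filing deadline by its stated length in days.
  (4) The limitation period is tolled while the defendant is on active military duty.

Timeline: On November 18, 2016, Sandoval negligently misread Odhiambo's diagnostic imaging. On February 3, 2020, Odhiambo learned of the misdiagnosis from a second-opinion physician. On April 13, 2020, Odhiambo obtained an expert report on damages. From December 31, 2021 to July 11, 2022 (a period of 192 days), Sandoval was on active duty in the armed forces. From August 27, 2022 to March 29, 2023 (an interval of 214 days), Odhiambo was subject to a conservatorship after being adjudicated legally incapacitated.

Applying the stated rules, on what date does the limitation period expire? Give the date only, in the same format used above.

The claim did not accrue until Odhiambo discovered the injury on February 3, 2020; the November 18, 2016 act date does not start the clock under the stated rule.
The untolled deadline — 3 years after February 3, 2020 — is February 3, 2023.
The period was tolled for 192 days by the defendant's active military service (December 31, 2021 to July 11, 2022), pushing the deadline to August 14, 2023.
No stated provision tolls the period for the plaintiff's incapacity, so the interval from August 27, 2022 to March 29, 2023 has no effect on the deadline.
Nothing else in the chronology tolls or restarts the period.

August 14, 2023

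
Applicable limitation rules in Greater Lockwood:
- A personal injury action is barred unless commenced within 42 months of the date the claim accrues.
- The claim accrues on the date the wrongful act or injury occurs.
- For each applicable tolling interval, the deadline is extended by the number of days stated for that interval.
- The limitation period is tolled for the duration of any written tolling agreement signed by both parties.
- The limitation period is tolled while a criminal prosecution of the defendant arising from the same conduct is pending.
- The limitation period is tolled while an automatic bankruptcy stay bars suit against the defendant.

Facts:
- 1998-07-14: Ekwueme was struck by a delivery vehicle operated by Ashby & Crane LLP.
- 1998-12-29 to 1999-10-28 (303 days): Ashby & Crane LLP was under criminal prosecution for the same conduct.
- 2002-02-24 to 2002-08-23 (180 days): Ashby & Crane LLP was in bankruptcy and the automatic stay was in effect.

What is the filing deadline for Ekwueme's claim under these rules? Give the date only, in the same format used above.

The claim accrued on 1998-07-14, the date of the act.
42 months from 1998-07-14 is 2002-01-14.
The pending criminal prosecution from 1998-12-29 to 1999-10-28 tolled the period for 303 days, extending the deadline to 2002-11-13.
The period was tolled for 180 days by the automatic bankruptcy stay (2002-02-24 to 2002-08-23), pushing the deadline to 2003-05-12.

2003-05-12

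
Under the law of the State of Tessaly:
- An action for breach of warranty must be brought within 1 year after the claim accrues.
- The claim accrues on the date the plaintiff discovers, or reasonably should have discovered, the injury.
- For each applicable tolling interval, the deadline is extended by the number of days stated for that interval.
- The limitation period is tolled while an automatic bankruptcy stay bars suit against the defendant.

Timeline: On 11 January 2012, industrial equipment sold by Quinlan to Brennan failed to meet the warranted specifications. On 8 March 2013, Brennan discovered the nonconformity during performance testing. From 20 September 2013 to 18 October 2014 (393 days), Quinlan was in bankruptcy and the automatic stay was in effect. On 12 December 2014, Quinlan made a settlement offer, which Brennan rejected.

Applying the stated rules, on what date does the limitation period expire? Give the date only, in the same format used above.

5 April 2015

The claim did not accrue until Brennan discovered the injury on 8 March 2013; the 11 January 2012 act date does not start the clock under the stated rule.
1 year from 8 March 2013 is 8 March 2014.
The period was tolled for 393 days by the automatic bankruptcy stay (20 September 2013 to 18 October 2014), pushing the deadline to 5 April 2015.
Nothing else in the chronology tolls or restarts the period.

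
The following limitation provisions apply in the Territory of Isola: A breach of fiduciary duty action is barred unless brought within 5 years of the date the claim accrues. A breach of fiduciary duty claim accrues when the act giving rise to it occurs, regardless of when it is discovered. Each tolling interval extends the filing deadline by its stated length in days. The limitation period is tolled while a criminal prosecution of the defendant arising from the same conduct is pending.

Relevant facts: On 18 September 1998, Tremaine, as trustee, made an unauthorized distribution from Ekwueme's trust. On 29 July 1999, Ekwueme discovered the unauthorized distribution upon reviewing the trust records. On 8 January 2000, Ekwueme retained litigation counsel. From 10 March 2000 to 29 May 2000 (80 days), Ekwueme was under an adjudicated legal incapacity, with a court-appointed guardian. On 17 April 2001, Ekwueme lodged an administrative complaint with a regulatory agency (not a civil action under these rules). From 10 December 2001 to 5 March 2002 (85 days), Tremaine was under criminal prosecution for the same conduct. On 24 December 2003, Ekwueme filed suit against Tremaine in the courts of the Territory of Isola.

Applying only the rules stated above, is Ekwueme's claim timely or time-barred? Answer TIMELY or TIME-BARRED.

TIME-BARRED

Because the rule ties accrual to occurrence, the claim accrued on 18 September 1998, not on the 29 July 1999 discovery date.
Adding the 5 years base period to 18 September 1998 gives a deadline of 18 September 2003, before any tolling.
The pending criminal prosecution from 10 December 2001 to 5 March 2002 tolled the period for 85 days, extending the deadline to 12 December 2003.
The plaintiff's legal incapacity from 10 March 2000 to 29 May 2000 does not toll the period, because no stated rule makes the plaintiff's incapacity a tolling event.
None of the other events listed affects the running of the period under the stated rules.
Ekwueme filed on 24 December 2003, after the 12 December 2003 deadline, so the action is time-barred.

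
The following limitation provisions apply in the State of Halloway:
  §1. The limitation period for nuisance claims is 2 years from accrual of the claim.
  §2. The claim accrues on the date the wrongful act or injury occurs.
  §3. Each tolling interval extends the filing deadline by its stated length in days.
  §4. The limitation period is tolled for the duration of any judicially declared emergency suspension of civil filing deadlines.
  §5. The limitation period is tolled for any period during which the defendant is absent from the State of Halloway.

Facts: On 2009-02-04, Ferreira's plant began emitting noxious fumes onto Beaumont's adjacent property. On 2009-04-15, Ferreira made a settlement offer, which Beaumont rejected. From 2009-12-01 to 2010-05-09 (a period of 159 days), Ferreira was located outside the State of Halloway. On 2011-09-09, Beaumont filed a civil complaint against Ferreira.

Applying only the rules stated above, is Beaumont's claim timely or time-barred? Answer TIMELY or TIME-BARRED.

TIME-BARRED

The limitation period began to run on 2009-02-04.
Adding the 2 years base period to 2009-02-04 gives a deadline of 2011-02-04, before any tolling.
The defendant's absence from the jurisdiction from 2009-12-01 to 2010-05-09 tolled the period for 159 days, extending the deadline to 2011-07-13.
Nothing else in the chronology tolls or restarts the period.
The 2011-09-09 filing falls after the 2011-07-13 deadline; the claim is time-barred.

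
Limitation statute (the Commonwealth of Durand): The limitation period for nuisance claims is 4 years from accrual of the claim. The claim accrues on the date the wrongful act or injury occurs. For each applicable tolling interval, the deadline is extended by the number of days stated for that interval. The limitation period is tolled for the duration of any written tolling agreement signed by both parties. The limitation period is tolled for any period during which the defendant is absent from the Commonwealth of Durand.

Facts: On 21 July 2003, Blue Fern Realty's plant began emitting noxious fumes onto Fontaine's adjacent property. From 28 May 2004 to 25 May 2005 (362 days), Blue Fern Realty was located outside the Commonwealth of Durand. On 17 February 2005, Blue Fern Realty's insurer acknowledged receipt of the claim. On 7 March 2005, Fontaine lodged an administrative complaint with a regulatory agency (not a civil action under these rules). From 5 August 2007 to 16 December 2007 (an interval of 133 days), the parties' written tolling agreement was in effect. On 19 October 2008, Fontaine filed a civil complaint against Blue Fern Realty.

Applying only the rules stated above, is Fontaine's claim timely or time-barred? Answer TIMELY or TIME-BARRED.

TIMELY

The claim accrued on 21 July 2003, the date of the act.
4 years from 21 July 2003 is 21 July 2007.
The period was tolled for 362 days by the defendant's absence from the jurisdiction (28 May 2004 to 25 May 2005), pushing the deadline to 17 July 2008.
Because the written tolling agreement ran from 5 August 2007 to 16 December 2007, the deadline is extended by 133 days to 27 November 2008.
None of the other events listed affects the running of the period under the stated rules.
The 19 October 2008 filing precedes the 27 November 2008 deadline; the claim is timely.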